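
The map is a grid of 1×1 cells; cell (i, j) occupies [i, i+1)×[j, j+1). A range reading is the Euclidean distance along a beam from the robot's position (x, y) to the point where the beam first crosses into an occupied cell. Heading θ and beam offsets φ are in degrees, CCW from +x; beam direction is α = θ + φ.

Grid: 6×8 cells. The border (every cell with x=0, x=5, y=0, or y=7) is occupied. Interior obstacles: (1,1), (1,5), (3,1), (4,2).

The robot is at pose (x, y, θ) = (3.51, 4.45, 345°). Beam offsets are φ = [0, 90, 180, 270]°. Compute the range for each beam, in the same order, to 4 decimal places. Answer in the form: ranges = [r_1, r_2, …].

beam 1: φ=0°, α=345°
  d=(0.9659,-0.2588)  start (3,4)  tX=0.5073 tY=1.7387  stride 1/|dx|=1.0353 1/|dy|=3.8637
    cross x-line → (4,4), t=0.5073
    cross x-line → (5,4), t=1.5426 (wall)
  → r_1 = 1.5426
beam 2: φ=90°, α=75°
  d=(0.2588,0.9659)  start (3,4)  tX=1.8932 tY=0.5694  stride 1/|dx|=3.8637 1/|dy|=1.0353
    cross y-line → (3,5), t=0.5694
    cross y-line → (3,6), t=1.6047
    cross x-line → (4,6), t=1.8932
    cross y-line → (4,7), t=2.6400 (wall)
  → r_2 = 2.6400
beam 3: φ=180°, α=165°
  d=(-0.9659,0.2588)  start (3,4)  tX=0.5280 tY=2.1250  stride 1/|dx|=1.0353 1/|dy|=3.8637
    cross x-line → (2,4), t=0.5280
    cross x-line → (1,4), t=1.5633
    cross y-line → (1,5), t=2.1250 (wall)
  → r_3 = 2.1250
beam 4: φ=270°, α=255°
  d=(-0.2588,-0.9659)  start (3,4)  tX=1.9705 tY=0.4659  stride 1/|dx|=3.8637 1/|dy|=1.0353
    cross y-line → (3,3), t=0.4659
    cross y-line → (3,2), t=1.5012
    cross x-line → (2,2), t=1.9705
    cross y-line → (2,1), t=2.5364
    cross y-line → (2,0), t=3.5717 (wall)
  → r_4 = 3.5717

ranges = [1.5426, 2.6400, 2.1250, 3.5717]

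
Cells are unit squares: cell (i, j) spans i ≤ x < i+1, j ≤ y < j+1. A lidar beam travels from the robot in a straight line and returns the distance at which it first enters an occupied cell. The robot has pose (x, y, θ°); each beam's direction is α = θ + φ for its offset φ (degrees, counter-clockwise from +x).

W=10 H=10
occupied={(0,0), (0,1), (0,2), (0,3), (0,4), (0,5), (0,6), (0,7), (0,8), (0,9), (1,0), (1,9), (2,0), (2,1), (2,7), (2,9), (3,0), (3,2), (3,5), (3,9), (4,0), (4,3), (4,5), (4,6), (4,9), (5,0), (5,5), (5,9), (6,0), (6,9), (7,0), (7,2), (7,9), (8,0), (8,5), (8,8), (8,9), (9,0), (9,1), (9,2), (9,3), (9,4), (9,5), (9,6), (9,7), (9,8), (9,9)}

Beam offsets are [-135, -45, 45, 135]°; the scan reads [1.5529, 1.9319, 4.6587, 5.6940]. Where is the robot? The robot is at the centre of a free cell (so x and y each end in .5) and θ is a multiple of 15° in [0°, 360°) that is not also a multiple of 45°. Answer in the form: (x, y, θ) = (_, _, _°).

(x, y, θ) = (7.5, 6.5, 120°)

The pose lattice has 53·16 = 848 candidates. Test each by forward raycasting.
  (5.5, 3.5, 120°): beam 1 = 1.9319 ≠ 1.5529 ✗
  (3.5, 8.5, 195°): beam 1 = 0.5774 ≠ 1.5529 ✗
  (5.5, 7.5, 345°): beam 1 = 1.0000 ≠ 1.5529 ✗
  (3.5, 8.5, 285°): beam 1 = 1.0000 ≠ 1.5529 ✗
  …
  (7.5, 6.5, 120°): r_1=1.5529, r_2=1.9319, r_3=4.6587, r_4=5.6940 — all match ✓
Only this pose fits every beam.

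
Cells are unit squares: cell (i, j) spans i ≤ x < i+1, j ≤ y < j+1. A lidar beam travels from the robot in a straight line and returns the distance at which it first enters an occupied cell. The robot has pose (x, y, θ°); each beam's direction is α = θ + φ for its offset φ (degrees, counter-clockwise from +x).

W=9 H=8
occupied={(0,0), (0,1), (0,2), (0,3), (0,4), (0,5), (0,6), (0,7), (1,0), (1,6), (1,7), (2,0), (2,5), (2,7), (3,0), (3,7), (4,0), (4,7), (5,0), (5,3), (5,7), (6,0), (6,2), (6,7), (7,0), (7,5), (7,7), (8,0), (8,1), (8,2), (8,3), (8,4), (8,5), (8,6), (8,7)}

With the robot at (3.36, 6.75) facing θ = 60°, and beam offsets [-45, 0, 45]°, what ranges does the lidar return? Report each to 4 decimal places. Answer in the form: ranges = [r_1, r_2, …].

beam 1: φ=-45°, α=15°
  cosα=0.9659 sinα=0.2588 | (3,6) | tMaxX 0.6626 tMaxY 0.9659 | tΔX 1.0353 tΔY 3.8637
    t=0.6626 [x] (4,6)
    t=0.9659 [y] (4,7) — stop
  → r_1 = 0.9659
beam 2: φ=0°, α=60°
  cosα=0.5000 sinα=0.8660 | (3,6) | tMaxX 1.2800 tMaxY 0.2887 | tΔX 2.0000 tΔY 1.1547
    t=0.2887 [y] (3,7) — stop
  → r_2 = 0.2887
beam 3: φ=45°, α=105°
  cosα=-0.2588 sinα=0.9659 | (3,6) | tMaxX 1.3909 tMaxY 0.2588 | tΔX 3.8637 tΔY 1.0353
    t=0.2588 [y] (3,7) — stop
  → r_3 = 0.2588

ranges = [0.9659, 0.2887, 0.2588]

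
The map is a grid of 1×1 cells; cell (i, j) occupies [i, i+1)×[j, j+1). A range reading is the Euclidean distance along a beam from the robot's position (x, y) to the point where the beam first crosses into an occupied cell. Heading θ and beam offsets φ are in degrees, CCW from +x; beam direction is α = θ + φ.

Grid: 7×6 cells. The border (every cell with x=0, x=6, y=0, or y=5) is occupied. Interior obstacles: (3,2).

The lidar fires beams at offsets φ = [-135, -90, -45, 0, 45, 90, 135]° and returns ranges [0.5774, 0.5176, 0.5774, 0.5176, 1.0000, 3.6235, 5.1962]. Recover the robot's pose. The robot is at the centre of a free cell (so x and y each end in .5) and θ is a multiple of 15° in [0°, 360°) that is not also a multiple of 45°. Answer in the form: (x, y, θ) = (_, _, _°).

The pose lattice has 19·16 = 304 candidates. Test each by forward raycasting.
  (4.5, 2.5, 330°): beam 1 = 0.5176 ≠ 0.5774 ✗
  (2.5, 4.5, 285°): beam 1 = 1.0000 ≠ 0.5774 ✗
  (5.5, 2.5, 195°): beam 1 = 1.0000 ≠ 0.5774 ✗
  …
  (1.5, 4.5, 195°): r_1=0.5774, r_2=0.5176, r_3=0.5774, r_4=0.5176, r_5=1.0000, r_6=3.6235, r_7=5.1962 — all match ✓
Only this pose fits every beam.

(x, y, θ) = (1.5, 4.5, 195°)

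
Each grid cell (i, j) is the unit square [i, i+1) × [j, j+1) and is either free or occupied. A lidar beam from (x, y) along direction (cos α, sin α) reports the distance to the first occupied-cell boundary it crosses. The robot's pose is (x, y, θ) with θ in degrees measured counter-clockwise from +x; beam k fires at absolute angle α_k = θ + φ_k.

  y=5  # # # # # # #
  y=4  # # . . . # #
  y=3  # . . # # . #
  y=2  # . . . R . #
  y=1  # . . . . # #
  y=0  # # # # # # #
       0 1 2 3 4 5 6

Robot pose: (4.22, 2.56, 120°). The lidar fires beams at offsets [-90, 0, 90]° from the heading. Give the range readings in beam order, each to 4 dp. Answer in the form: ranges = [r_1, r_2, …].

ranges = [0.8800, 0.5081, 3.1200]

beam 1: φ=-90°, α=30°
  cosα=0.8660 sinα=0.5000 | (4,2) | tMaxX 0.9007 tMaxY 0.8800 | tΔX 1.1547 tΔY 2.0000
    t=0.8800 [y] (4,3) — stop
  → r_1 = 0.8800
beam 2: φ=0°, α=120°
  cosα=-0.5000 sinα=0.8660 | (4,2) | tMaxX 0.4400 tMaxY 0.5081 | tΔX 2.0000 tΔY 1.1547
    t=0.4400 [x] (3,2)
    t=0.5081 [y] (3,3) — stop
  → r_2 = 0.5081
beam 3: φ=90°, α=210°
  cosα=-0.8660 sinα=-0.5000 | (4,2) | tMaxX 0.2540 tMaxY 1.1200 | tΔX 1.1547 tΔY 2.0000
    t=0.2540 [x] (3,2)
    t=1.1200 [y] (3,1)
    t=1.4087 [x] (2,1)
    t=2.5634 [x] (1,1)
    t=3.1200 [y] (1,0) — stop
  → r_3 = 3.1200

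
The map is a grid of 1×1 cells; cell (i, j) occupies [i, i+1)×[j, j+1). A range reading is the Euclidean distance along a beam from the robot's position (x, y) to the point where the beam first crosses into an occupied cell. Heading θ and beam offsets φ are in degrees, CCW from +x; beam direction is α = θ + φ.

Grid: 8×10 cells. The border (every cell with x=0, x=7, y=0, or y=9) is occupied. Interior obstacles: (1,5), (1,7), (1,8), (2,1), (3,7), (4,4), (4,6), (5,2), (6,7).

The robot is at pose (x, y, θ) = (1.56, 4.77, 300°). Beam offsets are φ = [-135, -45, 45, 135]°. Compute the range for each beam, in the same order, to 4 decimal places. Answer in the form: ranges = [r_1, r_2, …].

beam 1: φ=-135°, α=165°
  direction (-0.9659, 0.2588); cell (1,4); t to first gridline: x 0.5798, y 0.8887 (then +1.0353 / +3.8637)
    (0,4) via x @ 0.5798  # hit
  → r_1 = 0.5798
beam 2: φ=-45°, α=255°
  direction (-0.2588, -0.9659); cell (1,4); t to first gridline: x 2.1637, y 0.7972 (then +3.8637 / +1.0353)
    (1,3) via y @ 0.7972
    (1,2) via y @ 1.8324
    (0,2) via x @ 2.1637  # hit
  → r_2 = 2.1637
beam 3: φ=45°, α=345°
  direction (0.9659, -0.2588); cell (1,4); t to first gridline: x 0.4555, y 2.9751 (then +1.0353 / +3.8637)
    (2,4) via x @ 0.4555
    (3,4) via x @ 1.4908
    (4,4) via x @ 2.5261  # hit
  → r_3 = 2.5261
beam 4: φ=135°, α=75°
  direction (0.2588, 0.9659); cell (1,4); t to first gridline: x 1.7000, y 0.2381 (then +3.8637 / +1.0353)
    (1,5) via y @ 0.2381  # hit
  → r_4 = 0.2381

ranges = [0.5798, 2.1637, 2.5261, 0.2381]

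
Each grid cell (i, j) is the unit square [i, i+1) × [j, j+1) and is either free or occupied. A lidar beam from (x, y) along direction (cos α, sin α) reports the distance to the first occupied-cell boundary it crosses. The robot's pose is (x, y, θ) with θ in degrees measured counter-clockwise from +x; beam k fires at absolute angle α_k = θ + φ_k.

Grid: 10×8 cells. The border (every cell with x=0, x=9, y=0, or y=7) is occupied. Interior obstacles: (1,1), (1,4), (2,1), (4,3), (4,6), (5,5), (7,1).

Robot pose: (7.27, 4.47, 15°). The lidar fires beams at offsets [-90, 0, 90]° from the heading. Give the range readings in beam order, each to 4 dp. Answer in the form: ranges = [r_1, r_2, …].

beam 1: φ=-90°, α=285°
  cosα=0.2588 sinα=-0.9659 | (7,4) | tMaxX 2.8205 tMaxY 0.4866 | tΔX 3.8637 tΔY 1.0353
    t=0.4866 [y] (7,3)
    t=1.5219 [y] (7,2)
    t=2.5571 [y] (7,1) — stop
  → r_1 = 2.5571
beam 2: φ=0°, α=15°
  cosα=0.9659 sinα=0.2588 | (7,4) | tMaxX 0.7558 tMaxY 2.0478 | tΔX 1.0353 tΔY 3.8637
    t=0.7558 [x] (8,4)
    t=1.7910 [x] (9,4) — stop
  → r_2 = 1.7910
beam 3: φ=90°, α=105°
  cosα=-0.2588 sinα=0.9659 | (7,4) | tMaxX 1.0432 tMaxY 0.5487 | tΔX 3.8637 tΔY 1.0353
    t=0.5487 [y] (7,5)
    t=1.0432 [x] (6,5)
    t=1.5840 [y] (6,6)
    t=2.6192 [y] (6,7) — stop
  → r_3 = 2.6192

ranges = [2.5571, 1.7910, 2.6192]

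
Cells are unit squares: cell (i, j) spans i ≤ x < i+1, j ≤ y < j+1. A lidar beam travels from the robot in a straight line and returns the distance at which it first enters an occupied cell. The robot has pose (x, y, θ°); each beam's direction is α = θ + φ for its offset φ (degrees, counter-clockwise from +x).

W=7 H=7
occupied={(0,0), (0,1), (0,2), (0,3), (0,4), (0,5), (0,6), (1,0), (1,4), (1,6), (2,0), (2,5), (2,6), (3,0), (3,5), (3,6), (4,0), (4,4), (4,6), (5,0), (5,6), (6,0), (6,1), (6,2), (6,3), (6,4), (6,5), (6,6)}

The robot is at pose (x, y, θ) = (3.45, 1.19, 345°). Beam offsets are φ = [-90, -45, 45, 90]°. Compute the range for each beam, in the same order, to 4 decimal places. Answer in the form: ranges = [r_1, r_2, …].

beam 1: φ=-90°, α=255°
  cosα=-0.2588 sinα=-0.9659 | (3,1) | tMaxX 1.7387 tMaxY 0.1967 | tΔX 3.8637 tΔY 1.0353
    t=0.1967 [y] (3,0) — stop
  → r_1 = 0.1967
beam 2: φ=-45°, α=300°
  cosα=0.5000 sinα=-0.8660 | (3,1) | tMaxX 1.1000 tMaxY 0.2194 | tΔX 2.0000 tΔY 1.1547
    t=0.2194 [y] (3,0) — stop
  → r_2 = 0.2194
beam 3: φ=45°, α=30°
  cosα=0.8660 sinα=0.5000 | (3,1) | tMaxX 0.6351 tMaxY 1.6200 | tΔX 1.1547 tΔY 2.0000
    t=0.6351 [x] (4,1)
    t=1.6200 [y] (4,2)
    t=1.7898 [x] (5,2)
    t=2.9445 [x] (6,2) — stop
  → r_3 = 2.9445
beam 4: φ=90°, α=75°
  cosα=0.2588 sinα=0.9659 | (3,1) | tMaxX 2.1250 tMaxY 0.8386 | tΔX 3.8637 tΔY 1.0353
    t=0.8386 [y] (3,2)
    t=1.8738 [y] (3,3)
    t=2.1250 [x] (4,3)
    t=2.9091 [y] (4,4) — stop
  → r_4 = 2.9091

ranges = [0.1967, 0.2194, 2.9445, 2.9091]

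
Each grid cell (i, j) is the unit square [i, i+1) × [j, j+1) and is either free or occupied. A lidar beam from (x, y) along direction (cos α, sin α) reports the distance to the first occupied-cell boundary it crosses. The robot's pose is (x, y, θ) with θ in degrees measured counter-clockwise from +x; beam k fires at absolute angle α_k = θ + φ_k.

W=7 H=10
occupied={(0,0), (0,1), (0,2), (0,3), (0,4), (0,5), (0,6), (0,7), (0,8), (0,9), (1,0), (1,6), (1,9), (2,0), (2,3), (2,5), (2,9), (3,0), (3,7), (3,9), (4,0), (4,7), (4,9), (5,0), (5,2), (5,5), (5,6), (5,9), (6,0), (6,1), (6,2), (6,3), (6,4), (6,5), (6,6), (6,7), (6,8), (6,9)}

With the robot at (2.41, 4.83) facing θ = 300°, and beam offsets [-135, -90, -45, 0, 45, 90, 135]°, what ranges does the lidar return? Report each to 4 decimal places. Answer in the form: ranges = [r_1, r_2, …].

beam 1: φ=-135°, α=165°
  d=(-0.9659,0.2588)  start (2,4)  tX=0.4245 tY=0.6568  stride 1/|dx|=1.0353 1/|dy|=3.8637
    cross x-line → (1,4), t=0.4245
    cross y-line → (1,5), t=0.6568
    cross x-line → (0,5), t=1.4597 (wall)
  → r_1 = 1.4597
beam 2: φ=-90°, α=210°
  d=(-0.8660,-0.5000)  start (2,4)  tX=0.4734 tY=1.6600  stride 1/|dx|=1.1547 1/|dy|=2.0000
    cross x-line → (1,4), t=0.4734
    cross x-line → (0,4), t=1.6281 (wall)
  → r_2 = 1.6281
beam 3: φ=-45°, α=255°
  d=(-0.2588,-0.9659)  start (2,4)  tX=1.5841 tY=0.8593  stride 1/|dx|=3.8637 1/|dy|=1.0353
    cross y-line → (2,3), t=0.8593 (wall)
  → r_3 = 0.8593
beam 4: φ=0°, α=300°
  d=(0.5000,-0.8660)  start (2,4)  tX=1.1800 tY=0.9584  stride 1/|dx|=2.0000 1/|dy|=1.1547
    cross y-line → (2,3), t=0.9584 (wall)
  → r_4 = 0.9584
beam 5: φ=45°, α=345°
  d=(0.9659,-0.2588)  start (2,4)  tX=0.6108 tY=3.2069  stride 1/|dx|=1.0353 1/|dy|=3.8637
    cross x-line → (3,4), t=0.6108
    cross x-line → (4,4), t=1.6461
    cross x-line → (5,4), t=2.6814
    cross y-line → (5,3), t=3.2069
    cross x-line → (6,3), t=3.7166 (wall)
  → r_5 = 3.7166
beam 6: φ=90°, α=30°
  d=(0.8660,0.5000)  start (2,4)  tX=0.6813 tY=0.3400  stride 1/|dx|=1.1547 1/|dy|=2.0000
    cross y-line → (2,5), t=0.3400 (wall)
  → r_6 = 0.3400
beam 7: φ=135°, α=75°
  d=(0.2588,0.9659)  start (2,4)  tX=2.2796 tY=0.1760  stride 1/|dx|=3.8637 1/|dy|=1.0353
    cross y-line → (2,5), t=0.1760 (wall)
  → r_7 = 0.1760

ranges = [1.4597, 1.6281, 0.8593, 0.9584, 3.7166, 0.3400, 0.1760]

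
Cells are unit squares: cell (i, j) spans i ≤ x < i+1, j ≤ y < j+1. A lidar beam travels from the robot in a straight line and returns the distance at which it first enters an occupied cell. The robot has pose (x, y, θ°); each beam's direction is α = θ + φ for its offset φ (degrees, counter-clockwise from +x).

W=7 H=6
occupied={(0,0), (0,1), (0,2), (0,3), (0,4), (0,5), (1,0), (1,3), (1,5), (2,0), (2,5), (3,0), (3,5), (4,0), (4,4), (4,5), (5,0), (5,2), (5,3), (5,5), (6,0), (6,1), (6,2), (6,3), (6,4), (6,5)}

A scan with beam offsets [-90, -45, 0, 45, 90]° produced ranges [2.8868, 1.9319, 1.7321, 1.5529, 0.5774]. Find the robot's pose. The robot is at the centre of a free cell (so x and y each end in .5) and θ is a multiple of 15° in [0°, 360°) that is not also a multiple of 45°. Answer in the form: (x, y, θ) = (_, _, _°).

Candidates: 16 free-cell centres × 16 headings = 256 poses. Raycast each; keep the one whose scan matches to 4 dp.
  (2.5, 1.5, 30°): beam 1 = 0.5774 ≠ 2.8868 ✗
  (1.5, 1.5, 15°): beam 1 = 0.5176 ≠ 2.8868 ✗
  (2.5, 1.5, 15°): beam 1 = 0.5176 ≠ 2.8868 ✗
  (5.5, 4.5, 240°): beam 1 = 0.5774 ≠ 2.8868 ✗
  (4.5, 3.5, 255°): beam 1 = 3.6235 ≠ 2.8868 ✗
  …
  (2.5, 3.5, 60°): r_1=2.8868, r_2=1.9319, r_3=1.7321, r_4=1.5529, r_5=0.5774 — all match ✓
No second candidate reproduces the full scan.

(x, y, θ) = (2.5, 3.5, 60°)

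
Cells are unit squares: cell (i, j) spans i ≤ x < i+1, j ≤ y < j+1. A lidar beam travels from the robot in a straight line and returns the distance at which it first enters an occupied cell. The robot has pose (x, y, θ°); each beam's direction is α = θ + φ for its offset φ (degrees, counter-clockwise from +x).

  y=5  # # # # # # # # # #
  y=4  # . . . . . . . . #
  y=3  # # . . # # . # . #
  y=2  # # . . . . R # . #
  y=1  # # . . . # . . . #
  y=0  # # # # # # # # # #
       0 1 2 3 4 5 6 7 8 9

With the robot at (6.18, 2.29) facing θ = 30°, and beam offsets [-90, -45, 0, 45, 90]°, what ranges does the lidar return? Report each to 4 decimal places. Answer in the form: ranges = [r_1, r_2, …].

beam 1: φ=-90°, α=300°
  dir = (cos 300°, sin 300°) = (0.5000, -0.8660); from cell (6,2)
  next x-line at t=1.6400, next y-line at t=0.3349; Δt_x=2.0000, Δt_y=1.1547
    y: enter (6,1) at t=0.3349
    y: enter (6,0) at t=1.4896 ← occupied
  → r_1 = 1.4896
beam 2: φ=-45°, α=345°
  dir = (cos 345°, sin 345°) = (0.9659, -0.2588); from cell (6,2)
  next x-line at t=0.8489, next y-line at t=1.1205; Δt_x=1.0353, Δt_y=3.8637
    x: enter (7,2) at t=0.8489 ← occupied
  → r_2 = 0.8489
beam 3: φ=0°, α=30°
  dir = (cos 30°, sin 30°) = (0.8660, 0.5000); from cell (6,2)
  next x-line at t=0.9469, next y-line at t=1.4200; Δt_x=1.1547, Δt_y=2.0000
    x: enter (7,2) at t=0.9469 ← occupied
  → r_3 = 0.9469
beam 4: φ=45°, α=75°
  dir = (cos 75°, sin 75°) = (0.2588, 0.9659); from cell (6,2)
  next x-line at t=3.1682, next y-line at t=0.7350; Δt_x=3.8637, Δt_y=1.0353
    y: enter (6,3) at t=0.7350
    y: enter (6,4) at t=1.7703
    y: enter (6,5) at t=2.8056 ← occupied
  → r_4 = 2.8056
beam 5: φ=90°, α=120°
  dir = (cos 120°, sin 120°) = (-0.5000, 0.8660); from cell (6,2)
  next x-line at t=0.3600, next y-line at t=0.8198; Δt_x=2.0000, Δt_y=1.1547
    x: enter (5,2) at t=0.3600
    y: enter (5,3) at t=0.8198 ← occupied
  → r_5 = 0.8198

ranges = [1.4896, 0.8489, 0.9469, 2.8056, 0.8198]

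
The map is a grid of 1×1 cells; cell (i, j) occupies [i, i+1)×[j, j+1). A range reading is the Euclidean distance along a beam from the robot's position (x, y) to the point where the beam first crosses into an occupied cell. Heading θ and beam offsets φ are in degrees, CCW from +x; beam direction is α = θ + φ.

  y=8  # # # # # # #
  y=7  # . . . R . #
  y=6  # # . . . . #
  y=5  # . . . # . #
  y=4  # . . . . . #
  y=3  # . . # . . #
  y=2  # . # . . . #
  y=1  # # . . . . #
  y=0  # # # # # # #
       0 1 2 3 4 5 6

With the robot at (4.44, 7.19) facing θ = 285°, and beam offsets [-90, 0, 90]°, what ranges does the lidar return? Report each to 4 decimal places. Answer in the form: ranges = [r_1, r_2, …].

beam 1: φ=-90°, α=195°
  direction (-0.9659, -0.2588); cell (4,7); t to first gridline: x 0.4555, y 0.7341 (then +1.0353 / +3.8637)
    (3,7) via x @ 0.4555
    (3,6) via y @ 0.7341
    (2,6) via x @ 1.4908
    (1,6) via x @ 2.5261  # hit
  → r_1 = 2.5261
beam 2: φ=0°, α=285°
  direction (0.2588, -0.9659); cell (4,7); t to first gridline: x 2.1637, y 0.1967 (then +3.8637 / +1.0353)
    (4,6) via y @ 0.1967
    (4,5) via y @ 1.2320  # hit
  → r_2 = 1.2320
beam 3: φ=90°, α=15°
  direction (0.9659, 0.2588); cell (4,7); t to first gridline: x 0.5798, y 3.1296 (then +1.0353 / +3.8637)
    (5,7) via x @ 0.5798
    (6,7) via x @ 1.6150  # hit
  → r_3 = 1.6150

ranges = [2.5261, 1.2320, 1.6150]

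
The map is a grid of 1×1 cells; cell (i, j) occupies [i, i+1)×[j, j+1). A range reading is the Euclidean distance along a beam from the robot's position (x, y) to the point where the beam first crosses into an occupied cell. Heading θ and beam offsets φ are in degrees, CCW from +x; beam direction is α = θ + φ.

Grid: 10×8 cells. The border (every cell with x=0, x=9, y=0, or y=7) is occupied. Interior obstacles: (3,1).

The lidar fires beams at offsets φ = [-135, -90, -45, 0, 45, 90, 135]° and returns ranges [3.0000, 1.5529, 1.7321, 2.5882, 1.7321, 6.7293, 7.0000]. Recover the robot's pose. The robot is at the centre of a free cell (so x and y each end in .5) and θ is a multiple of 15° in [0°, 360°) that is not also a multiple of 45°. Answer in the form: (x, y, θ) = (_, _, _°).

The pose lattice has 47·16 = 752 candidates. Test each by forward raycasting.
  (6.5, 1.5, 30°): beam 1 = 0.5176 ≠ 3.0000 ✗
  (8.5, 2.5, 60°): beam 1 = 1.5529 ≠ 3.0000 ✗
  (3.5, 6.5, 255°): beam 1 = 0.5774 ≠ 3.0000 ✗
  …
  (2.5, 3.5, 255°): r_1=3.0000, r_2=1.5529, r_3=1.7321, r_4=2.5882, r_5=1.7321, r_6=6.7293, r_7=7.0000 — all match ✓
Only this pose fits every beam.

(x, y, θ) = (2.5, 3.5, 255°)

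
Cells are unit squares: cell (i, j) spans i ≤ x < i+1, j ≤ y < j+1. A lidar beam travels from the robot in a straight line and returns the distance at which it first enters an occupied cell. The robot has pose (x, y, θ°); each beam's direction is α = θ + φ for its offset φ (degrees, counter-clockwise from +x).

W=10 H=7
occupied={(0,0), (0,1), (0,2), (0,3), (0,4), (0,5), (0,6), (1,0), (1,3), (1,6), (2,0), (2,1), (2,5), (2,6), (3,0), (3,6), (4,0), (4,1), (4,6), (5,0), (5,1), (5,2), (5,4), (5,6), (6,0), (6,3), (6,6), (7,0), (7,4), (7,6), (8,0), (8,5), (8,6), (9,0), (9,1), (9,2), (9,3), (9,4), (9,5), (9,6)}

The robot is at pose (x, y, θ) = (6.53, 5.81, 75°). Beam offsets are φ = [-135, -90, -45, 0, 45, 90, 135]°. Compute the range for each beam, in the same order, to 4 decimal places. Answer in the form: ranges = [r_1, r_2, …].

ranges = [0.9400, 1.5219, 0.3800, 0.1967, 0.2194, 0.7341, 1.6200]

beam 1: φ=-135°, α=300°
  direction (0.5000, -0.8660); cell (6,5); t to first gridline: x 0.9400, y 0.9353 (then +2.0000 / +1.1547)
    (6,4) via y @ 0.9353
    (7,4) via x @ 0.9400  # hit
  → r_1 = 0.9400
beam 2: φ=-90°, α=345°
  direction (0.9659, -0.2588); cell (6,5); t to first gridline: x 0.4866, y 3.1296 (then +1.0353 / +3.8637)
    (7,5) via x @ 0.4866
    (8,5) via x @ 1.5219  # hit
  → r_2 = 1.5219
beam 3: φ=-45°, α=30°
  direction (0.8660, 0.5000); cell (6,5); t to first gridline: x 0.5427, y 0.3800 (then +1.1547 / +2.0000)
    (6,6) via y @ 0.3800  # hit
  → r_3 = 0.3800
beam 4: φ=0°, α=75°
  direction (0.2588, 0.9659); cell (6,5); t to first gridline: x 1.8159, y 0.1967 (then +3.8637 / +1.0353)
    (6,6) via y @ 0.1967  # hit
  → r_4 = 0.1967
beam 5: φ=45°, α=120°
  direction (-0.5000, 0.8660); cell (6,5); t to first gridline: x 1.0600, y 0.2194 (then +2.0000 / +1.1547)
    (6,6) via y @ 0.2194  # hit
  → r_5 = 0.2194
beam 6: φ=90°, α=165°
  direction (-0.9659, 0.2588); cell (6,5); t to first gridline: x 0.5487, y 0.7341 (then +1.0353 / +3.8637)
    (5,5) via x @ 0.5487
    (5,6) via y @ 0.7341  # hit
  → r_6 = 0.7341
beam 7: φ=135°, α=210°
  direction (-0.8660, -0.5000); cell (6,5); t to first gridline: x 0.6120, y 1.6200 (then +1.1547 / +2.0000)
    (5,5) via x @ 0.6120
    (5,4) via y @ 1.6200  # hit
  → r_7 = 1.6200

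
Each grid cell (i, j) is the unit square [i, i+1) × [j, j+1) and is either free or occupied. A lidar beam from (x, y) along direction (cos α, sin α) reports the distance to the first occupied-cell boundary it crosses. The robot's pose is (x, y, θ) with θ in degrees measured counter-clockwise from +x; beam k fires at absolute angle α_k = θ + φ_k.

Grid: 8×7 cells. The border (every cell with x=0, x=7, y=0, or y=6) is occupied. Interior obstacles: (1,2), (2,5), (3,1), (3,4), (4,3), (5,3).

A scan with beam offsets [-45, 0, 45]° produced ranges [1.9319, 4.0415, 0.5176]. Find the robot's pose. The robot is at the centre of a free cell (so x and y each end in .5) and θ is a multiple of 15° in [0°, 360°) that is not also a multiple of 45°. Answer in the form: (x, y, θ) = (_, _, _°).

Enumerate (i+0.5, j+0.5, θ) over the 24 free cells and 16 admissible headings. For each, cast all 3 beams and compare to the given ranges.
  (6.5, 2.5, 150°): beam 1 = 3.6235 ≠ 1.9319 ✗
  (1.5, 1.5, 240°): beam 1 = 0.5176 ≠ 1.9319 ✗
  (3.5, 5.5, 165°): beam 1 = 0.5774 ≠ 1.9319 ✗
  …
  (1.5, 5.5, 300°): r_1=1.9319, r_2=4.0415, r_3=0.5176 — all match ✓
No second candidate reproduces the full scan.

(x, y, θ) = (1.5, 5.5, 300°)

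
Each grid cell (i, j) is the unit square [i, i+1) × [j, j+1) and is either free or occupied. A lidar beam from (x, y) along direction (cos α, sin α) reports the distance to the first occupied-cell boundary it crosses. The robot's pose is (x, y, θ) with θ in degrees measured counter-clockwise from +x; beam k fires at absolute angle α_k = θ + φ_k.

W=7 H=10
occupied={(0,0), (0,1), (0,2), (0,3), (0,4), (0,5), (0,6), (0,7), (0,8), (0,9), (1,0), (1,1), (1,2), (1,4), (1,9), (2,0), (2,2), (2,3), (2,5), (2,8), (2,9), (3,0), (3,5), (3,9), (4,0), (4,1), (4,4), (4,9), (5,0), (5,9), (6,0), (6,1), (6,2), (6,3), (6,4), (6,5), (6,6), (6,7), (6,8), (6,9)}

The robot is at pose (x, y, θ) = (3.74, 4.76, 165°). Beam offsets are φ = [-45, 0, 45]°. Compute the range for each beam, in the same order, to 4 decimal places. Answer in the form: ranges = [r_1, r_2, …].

ranges = [0.2771, 0.9273, 1.5200]

beam 1: φ=-45°, α=120°
  cosα=-0.5000 sinα=0.8660 | (3,4) | tMaxX 1.4800 tMaxY 0.2771 | tΔX 2.0000 tΔY 1.1547
    t=0.2771 [y] (3,5) — stop
  → r_1 = 0.2771
beam 2: φ=0°, α=165°
  cosα=-0.9659 sinα=0.2588 | (3,4) | tMaxX 0.7661 tMaxY 0.9273 | tΔX 1.0353 tΔY 3.8637
    t=0.7661 [x] (2,4)
    t=0.9273 [y] (2,5) — stop
  → r_2 = 0.9273
beam 3: φ=45°, α=210°
  cosα=-0.8660 sinα=-0.5000 | (3,4) | tMaxX 0.8545 tMaxY 1.5200 | tΔX 1.1547 tΔY 2.0000
    t=0.8545 [x] (2,4)
    t=1.5200 [y] (2,3) — stop
  → r_3 = 1.5200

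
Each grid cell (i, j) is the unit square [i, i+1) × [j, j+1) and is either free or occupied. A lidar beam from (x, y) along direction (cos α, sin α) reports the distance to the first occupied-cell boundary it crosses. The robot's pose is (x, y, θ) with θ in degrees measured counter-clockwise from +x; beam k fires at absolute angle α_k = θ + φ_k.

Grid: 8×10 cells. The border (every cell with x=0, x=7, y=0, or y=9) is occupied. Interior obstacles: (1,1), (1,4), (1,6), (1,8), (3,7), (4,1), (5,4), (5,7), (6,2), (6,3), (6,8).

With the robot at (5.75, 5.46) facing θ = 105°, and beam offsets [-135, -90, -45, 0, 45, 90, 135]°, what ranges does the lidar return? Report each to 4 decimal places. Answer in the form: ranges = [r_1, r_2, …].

beam 1: φ=-135°, α=330°
  dir = (cos 330°, sin 330°) = (0.8660, -0.5000); from cell (5,5)
  next x-line at t=0.2887, next y-line at t=0.9200; Δt_x=1.1547, Δt_y=2.0000
    x: enter (6,5) at t=0.2887
    y: enter (6,4) at t=0.9200
    x: enter (7,4) at t=1.4434 ← occupied
  → r_1 = 1.4434
beam 2: φ=-90°, α=15°
  dir = (cos 15°, sin 15°) = (0.9659, 0.2588); from cell (5,5)
  next x-line at t=0.2588, next y-line at t=2.0864; Δt_x=1.0353, Δt_y=3.8637
    x: enter (6,5) at t=0.2588
    x: enter (7,5) at t=1.2941 ← occupied
  → r_2 = 1.2941
beam 3: φ=-45°, α=60°
  dir = (cos 60°, sin 60°) = (0.5000, 0.8660); from cell (5,5)
  next x-line at t=0.5000, next y-line at t=0.6235; Δt_x=2.0000, Δt_y=1.1547
    x: enter (6,5) at t=0.5000
    y: enter (6,6) at t=0.6235
    y: enter (6,7) at t=1.7782
    x: enter (7,7) at t=2.5000 ← occupied
  → r_3 = 2.5000
beam 4: φ=0°, α=105°
  dir = (cos 105°, sin 105°) = (-0.2588, 0.9659); from cell (5,5)
  next x-line at t=2.8978, next y-line at t=0.5590; Δt_x=3.8637, Δt_y=1.0353
    y: enter (5,6) at t=0.5590
    y: enter (5,7) at t=1.5943 ← occupied
  → r_4 = 1.5943
beam 5: φ=45°, α=150°
  dir = (cos 150°, sin 150°) = (-0.8660, 0.5000); from cell (5,5)
  next x-line at t=0.8660, next y-line at t=1.0800; Δt_x=1.1547, Δt_y=2.0000
    x: enter (4,5) at t=0.8660
    y: enter (4,6) at t=1.0800
    x: enter (3,6) at t=2.0207
    y: enter (3,7) at t=3.0800 ← occupied
  → r_5 = 3.0800
beam 6: φ=90°, α=195°
  dir = (cos 195°, sin 195°) = (-0.9659, -0.2588); from cell (5,5)
  next x-line at t=0.7765, next y-line at t=1.7773; Δt_x=1.0353, Δt_y=3.8637
    x: enter (4,5) at t=0.7765
    y: enter (4,4) at t=1.7773
    x: enter (3,4) at t=1.8117
    x: enter (2,4) at t=2.8470
    x: enter (1,4) at t=3.8823 ← occupied
  → r_6 = 3.8823
beam 7: φ=135°, α=240°
  dir = (cos 240°, sin 240°) = (-0.5000, -0.8660); from cell (5,5)
  next x-line at t=1.5000, next y-line at t=0.5312; Δt_x=2.0000, Δt_y=1.1547
    y: enter (5,4) at t=0.5312 ← occupied
  → r_7 = 0.5312

ranges = [1.4434, 1.2941, 2.5000, 1.5943, 3.0800, 3.8823, 0.5312]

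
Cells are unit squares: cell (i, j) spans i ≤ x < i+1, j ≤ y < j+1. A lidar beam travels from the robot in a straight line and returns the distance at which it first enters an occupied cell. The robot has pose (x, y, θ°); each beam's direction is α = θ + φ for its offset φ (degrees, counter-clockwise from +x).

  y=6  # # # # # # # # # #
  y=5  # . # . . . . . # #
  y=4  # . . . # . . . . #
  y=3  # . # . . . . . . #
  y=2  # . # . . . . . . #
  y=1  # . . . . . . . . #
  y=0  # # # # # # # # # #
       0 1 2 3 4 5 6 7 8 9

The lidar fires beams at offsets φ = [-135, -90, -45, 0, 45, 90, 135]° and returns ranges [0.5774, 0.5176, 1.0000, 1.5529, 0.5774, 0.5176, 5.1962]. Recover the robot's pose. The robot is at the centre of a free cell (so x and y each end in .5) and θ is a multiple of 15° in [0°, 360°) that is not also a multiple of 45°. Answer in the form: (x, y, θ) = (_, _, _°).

(x, y, θ) = (4.5, 5.5, 195°)

Enumerate (i+0.5, j+0.5, θ) over the 35 free cells and 16 admissible headings. For each, cast all 7 beams and compare to the given ranges.
  (3.5, 5.5, 300°): beam 1 = 0.5176 ≠ 0.5774 ✗
  (4.5, 5.5, 330°): beam 1 = 1.5529 ≠ 0.5774 ✗
  (7.5, 1.5, 60°): beam 1 = 0.5176 ≠ 0.5774 ✗
  (6.5, 4.5, 255°): beam 1 = 1.7321 ≠ 0.5774 ✗
  …
  (4.5, 5.5, 195°): r_1=0.5774, r_2=0.5176, r_3=1.0000, r_4=1.5529, r_5=0.5774, r_6=0.5176, r_7=5.1962 — all match ✓
Unique over the lattice → pose = (4.5, 5.5, 195°).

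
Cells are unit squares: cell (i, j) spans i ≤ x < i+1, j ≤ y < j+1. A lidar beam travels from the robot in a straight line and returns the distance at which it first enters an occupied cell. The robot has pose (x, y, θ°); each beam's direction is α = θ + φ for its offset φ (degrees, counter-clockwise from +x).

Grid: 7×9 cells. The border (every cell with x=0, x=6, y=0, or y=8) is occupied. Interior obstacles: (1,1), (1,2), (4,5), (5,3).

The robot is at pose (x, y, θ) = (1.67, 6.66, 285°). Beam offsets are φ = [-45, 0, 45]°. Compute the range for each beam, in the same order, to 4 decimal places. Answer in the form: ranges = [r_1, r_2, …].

ranges = [1.3400, 5.8597, 2.6905]

beam 1: φ=-45°, α=240°
  direction (-0.5000, -0.8660); cell (1,6); t to first gridline: x 1.3400, y 0.7621 (then +2.0000 / +1.1547)
    (1,5) via y @ 0.7621
    (0,5) via x @ 1.3400  # hit
  → r_1 = 1.3400
beam 2: φ=0°, α=285°
  direction (0.2588, -0.9659); cell (1,6); t to first gridline: x 1.2750, y 0.6833 (then +3.8637 / +1.0353)
    (1,5) via y @ 0.6833
    (2,5) via x @ 1.2750
    (2,4) via y @ 1.7186
    (2,3) via y @ 2.7538
    (2,2) via y @ 3.7891
    (2,1) via y @ 4.8244
    (3,1) via x @ 5.1387
    (3,0) via y @ 5.8597  # hit
  → r_2 = 5.8597
beam 3: φ=45°, α=330°
  direction (0.8660, -0.5000); cell (1,6); t to first gridline: x 0.3811, y 1.3200 (then +1.1547 / +2.0000)
    (2,6) via x @ 0.3811
    (2,5) via y @ 1.3200
    (3,5) via x @ 1.5358
    (4,5) via x @ 2.6905  # hit
  → r_3 = 2.6905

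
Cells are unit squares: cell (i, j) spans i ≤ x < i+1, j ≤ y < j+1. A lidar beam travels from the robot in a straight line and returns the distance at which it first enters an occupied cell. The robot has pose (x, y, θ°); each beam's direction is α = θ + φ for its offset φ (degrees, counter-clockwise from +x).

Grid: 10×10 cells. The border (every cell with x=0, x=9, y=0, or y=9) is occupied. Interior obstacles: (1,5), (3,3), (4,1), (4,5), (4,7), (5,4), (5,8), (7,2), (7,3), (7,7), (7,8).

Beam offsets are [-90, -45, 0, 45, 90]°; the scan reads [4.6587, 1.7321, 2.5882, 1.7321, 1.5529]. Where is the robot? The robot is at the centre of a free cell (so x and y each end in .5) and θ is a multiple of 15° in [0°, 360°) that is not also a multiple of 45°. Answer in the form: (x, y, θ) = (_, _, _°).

(x, y, θ) = (6.5, 2.5, 165°)

Enumerate (i+0.5, j+0.5, θ) over the 53 free cells and 16 admissible headings. For each, cast all 5 beams and compare to the given ranges.
  (6.5, 4.5, 210°): beam 1 = 3.0000 ≠ 4.6587 ✗
  (8.5, 4.5, 15°): beam 1 = 1.9319 ≠ 4.6587 ✗
  (1.5, 8.5, 30°): beam 1 = 8.6603 ≠ 4.6587 ✗
  (6.5, 8.5, 75°): beam 1 = 0.5176 ≠ 4.6587 ✗
  …
  (6.5, 2.5, 165°): r_1=4.6587, r_2=1.7321, r_3=2.5882, r_4=1.7321, r_5=1.5529 — all match ✓
Only this pose fits every beam.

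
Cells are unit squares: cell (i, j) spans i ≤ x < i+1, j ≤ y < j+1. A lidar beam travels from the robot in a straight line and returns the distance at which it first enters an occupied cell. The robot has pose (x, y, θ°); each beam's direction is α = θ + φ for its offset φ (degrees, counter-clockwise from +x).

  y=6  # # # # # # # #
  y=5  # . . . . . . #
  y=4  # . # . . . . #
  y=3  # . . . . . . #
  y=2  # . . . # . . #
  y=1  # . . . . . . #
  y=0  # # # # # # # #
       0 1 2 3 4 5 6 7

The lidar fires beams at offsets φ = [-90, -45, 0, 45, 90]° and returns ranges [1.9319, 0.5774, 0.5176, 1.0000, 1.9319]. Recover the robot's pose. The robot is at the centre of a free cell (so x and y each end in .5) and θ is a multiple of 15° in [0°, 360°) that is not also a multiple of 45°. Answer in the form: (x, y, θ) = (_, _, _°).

(x, y, θ) = (4.5, 5.5, 105°)

Enumerate (i+0.5, j+0.5, θ) over the 28 free cells and 16 admissible headings. For each, cast all 5 beams and compare to the given ranges.
  (1.5, 4.5, 195°): beam 1 = 1.5529 ≠ 1.9319 ✗
  (5.5, 3.5, 75°): beam 1 = 1.5529 ≠ 1.9319 ✗
  (1.5, 3.5, 300°): beam 1 = 0.5774 ≠ 1.9319 ✗
  (5.5, 1.5, 345°): beam 1 = 0.5176 ≠ 1.9319 ✗
  (1.5, 2.5, 300°): beam 1 = 0.5774 ≠ 1.9319 ✗
  …
  (4.5, 5.5, 105°): r_1=1.9319, r_2=0.5774, r_3=0.5176, r_4=1.0000, r_5=1.9319 — all match ✓
Only this pose fits every beam.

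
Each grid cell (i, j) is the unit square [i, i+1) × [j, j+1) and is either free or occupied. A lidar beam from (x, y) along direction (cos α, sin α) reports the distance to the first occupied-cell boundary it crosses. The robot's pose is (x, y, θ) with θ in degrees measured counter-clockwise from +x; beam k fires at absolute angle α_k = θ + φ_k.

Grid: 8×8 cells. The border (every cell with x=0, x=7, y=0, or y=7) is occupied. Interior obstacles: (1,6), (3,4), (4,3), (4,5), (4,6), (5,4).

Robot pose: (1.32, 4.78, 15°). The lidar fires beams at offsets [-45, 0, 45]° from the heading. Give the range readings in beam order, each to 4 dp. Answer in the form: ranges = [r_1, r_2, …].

beam 1: φ=-45°, α=330°
  d=(0.8660,-0.5000)  start (1,4)  tX=0.7852 tY=1.5600  stride 1/|dx|=1.1547 1/|dy|=2.0000
    cross x-line → (2,4), t=0.7852
    cross y-line → (2,3), t=1.5600
    cross x-line → (3,3), t=1.9399
    cross x-line → (4,3), t=3.0946 (wall)
  → r_1 = 3.0946
beam 2: φ=0°, α=15°
  d=(0.9659,0.2588)  start (1,4)  tX=0.7040 tY=0.8500  stride 1/|dx|=1.0353 1/|dy|=3.8637
    cross x-line → (2,4), t=0.7040
    cross y-line → (2,5), t=0.8500
    cross x-line → (3,5), t=1.7393
    cross x-line → (4,5), t=2.7745 (wall)
  → r_2 = 2.7745
beam 3: φ=45°, α=60°
  d=(0.5000,0.8660)  start (1,4)  tX=1.3600 tY=0.2540  stride 1/|dx|=2.0000 1/|dy|=1.1547
    cross y-line → (1,5), t=0.2540
    cross x-line → (2,5), t=1.3600
    cross y-line → (2,6), t=1.4087
    cross y-line → (2,7), t=2.5634 (wall)
  → r_3 = 2.5634

ranges = [3.0946, 2.7745, 2.5634]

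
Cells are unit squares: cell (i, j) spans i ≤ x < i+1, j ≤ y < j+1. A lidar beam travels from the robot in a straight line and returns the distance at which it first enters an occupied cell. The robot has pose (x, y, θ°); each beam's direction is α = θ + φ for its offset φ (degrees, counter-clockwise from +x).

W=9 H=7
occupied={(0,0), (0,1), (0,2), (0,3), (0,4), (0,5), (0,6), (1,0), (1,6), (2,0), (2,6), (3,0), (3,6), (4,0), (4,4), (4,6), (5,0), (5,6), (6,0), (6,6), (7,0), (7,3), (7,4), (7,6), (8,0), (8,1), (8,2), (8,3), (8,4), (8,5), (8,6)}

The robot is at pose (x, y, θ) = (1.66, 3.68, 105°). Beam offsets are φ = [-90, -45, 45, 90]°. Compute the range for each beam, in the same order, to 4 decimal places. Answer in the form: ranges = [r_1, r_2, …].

ranges = [2.4225, 2.6789, 0.7621, 0.6833]

beam 1: φ=-90°, α=15°
  cosα=0.9659 sinα=0.2588 | (1,3) | tMaxX 0.3520 tMaxY 1.2364 | tΔX 1.0353 tΔY 3.8637
    t=0.3520 [x] (2,3)
    t=1.2364 [y] (2,4)
    t=1.3873 [x] (3,4)
    t=2.4225 [x] (4,4) — stop
  → r_1 = 2.4225
beam 2: φ=-45°, α=60°
  cosα=0.5000 sinα=0.8660 | (1,3) | tMaxX 0.6800 tMaxY 0.3695 | tΔX 2.0000 tΔY 1.1547
    t=0.3695 [y] (1,4)
    t=0.6800 [x] (2,4)
    t=1.5242 [y] (2,5)
    t=2.6789 [y] (2,6) — stop
  → r_2 = 2.6789
beam 3: φ=45°, α=150°
  cosα=-0.8660 sinα=0.5000 | (1,3) | tMaxX 0.7621 tMaxY 0.6400 | tΔX 1.1547 tΔY 2.0000
    t=0.6400 [y] (1,4)
    t=0.7621 [x] (0,4) — stop
  → r_3 = 0.7621
beam 4: φ=90°, α=195°
  cosα=-0.9659 sinα=-0.2588 | (1,3) | tMaxX 0.6833 tMaxY 2.6273 | tΔX 1.0353 tΔY 3.8637
    t=0.6833 [x] (0,3) — stop
  → r_4 = 0.6833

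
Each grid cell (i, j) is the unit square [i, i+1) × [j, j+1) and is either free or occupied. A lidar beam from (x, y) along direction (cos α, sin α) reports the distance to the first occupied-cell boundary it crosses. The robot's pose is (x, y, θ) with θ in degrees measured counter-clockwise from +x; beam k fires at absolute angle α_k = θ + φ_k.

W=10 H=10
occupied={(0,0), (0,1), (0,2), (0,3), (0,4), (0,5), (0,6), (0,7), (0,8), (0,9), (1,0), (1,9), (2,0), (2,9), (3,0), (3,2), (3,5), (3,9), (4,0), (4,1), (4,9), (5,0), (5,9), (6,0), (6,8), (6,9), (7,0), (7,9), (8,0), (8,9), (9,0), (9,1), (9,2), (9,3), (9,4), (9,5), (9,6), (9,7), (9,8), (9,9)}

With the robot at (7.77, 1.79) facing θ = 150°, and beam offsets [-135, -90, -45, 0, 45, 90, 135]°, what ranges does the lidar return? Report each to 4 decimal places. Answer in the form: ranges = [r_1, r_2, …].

ranges = [1.2734, 2.4600, 6.4291, 7.8173, 2.8677, 0.9122, 0.8179]

beam 1: φ=-135°, α=15°
  direction (0.9659, 0.2588); cell (7,1); t to first gridline: x 0.2381, y 0.8114 (then +1.0353 / +3.8637)
    (8,1) via x @ 0.2381
    (8,2) via y @ 0.8114
    (9,2) via x @ 1.2734  # hit
  → r_1 = 1.2734
beam 2: φ=-90°, α=60°
  direction (0.5000, 0.8660); cell (7,1); t to first gridline: x 0.4600, y 0.2425 (then +2.0000 / +1.1547)
    (7,2) via y @ 0.2425
    (8,2) via x @ 0.4600
    (8,3) via y @ 1.3972
    (9,3) via x @ 2.4600  # hit
  → r_2 = 2.4600
beam 3: φ=-45°, α=105°
  direction (-0.2588, 0.9659); cell (7,1); t to first gridline: x 2.9751, y 0.2174 (then +3.8637 / +1.0353)
    (7,2) via y @ 0.2174
    (7,3) via y @ 1.2527
    (7,4) via y @ 2.2880
    (6,4) via x @ 2.9751
    (6,5) via y @ 3.3232
    (6,6) via y @ 4.3585
    (6,7) via y @ 5.3938
    (6,8) via y @ 6.4291  # hit
  → r_3 = 6.4291
beam 4: φ=0°, α=150°
  direction (-0.8660, 0.5000); cell (7,1); t to first gridline: x 0.8891, y 0.4200 (then +1.1547 / +2.0000)
    (7,2) via y @ 0.4200
    (6,2) via x @ 0.8891
    (5,2) via x @ 2.0438
    (5,3) via y @ 2.4200
    (4,3) via x @ 3.1985
    (3,3) via x @ 4.3532
    (3,4) via y @ 4.4200
    (2,4) via x @ 5.5079
    (2,5) via y @ 6.4200
    (1,5) via x @ 6.6626
    (0,5) via x @ 7.8173  # hit
  → r_4 = 7.8173
beam 5: φ=45°, α=195°
  direction (-0.9659, -0.2588); cell (7,1); t to first gridline: x 0.7972, y 3.0523 (then +1.0353 / +3.8637)
    (6,1) via x @ 0.7972
    (5,1) via x @ 1.8324
    (4,1) via x @ 2.8677  # hit
  → r_5 = 2.8677
beam 6: φ=90°, α=240°
  direction (-0.5000, -0.8660); cell (7,1); t to first gridline: x 1.5400, y 0.9122 (then +2.0000 / +1.1547)
    (7,0) via y @ 0.9122  # hit
  → r_6 = 0.9122
beam 7: φ=135°, α=285°
  direction (0.2588, -0.9659); cell (7,1); t to first gridline: x 0.8887, y 0.8179 (then +3.8637 / +1.0353)
    (7,0) via y @ 0.8179  # hit
  → r_7 = 0.8179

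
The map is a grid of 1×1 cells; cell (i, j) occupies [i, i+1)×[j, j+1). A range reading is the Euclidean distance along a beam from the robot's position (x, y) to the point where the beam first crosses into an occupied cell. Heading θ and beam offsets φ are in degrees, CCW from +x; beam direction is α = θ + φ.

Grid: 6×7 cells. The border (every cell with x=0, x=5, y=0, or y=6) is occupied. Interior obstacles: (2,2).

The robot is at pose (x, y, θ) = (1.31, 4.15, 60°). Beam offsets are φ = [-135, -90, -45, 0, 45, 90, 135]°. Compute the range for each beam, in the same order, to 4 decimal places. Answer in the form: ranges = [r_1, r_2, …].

ranges = [3.2611, 4.2608, 3.8202, 2.1362, 1.1977, 0.3580, 0.3209]

beam 1: φ=-135°, α=285°
  dir = (cos 285°, sin 285°) = (0.2588, -0.9659); from cell (1,4)
  next x-line at t=2.6660, next y-line at t=0.1553; Δt_x=3.8637, Δt_y=1.0353
    y: enter (1,3) at t=0.1553
    y: enter (1,2) at t=1.1906
    y: enter (1,1) at t=2.2258
    x: enter (2,1) at t=2.6660
    y: enter (2,0) at t=3.2611 ← occupied
  → r_1 = 3.2611
beam 2: φ=-90°, α=330°
  dir = (cos 330°, sin 330°) = (0.8660, -0.5000); from cell (1,4)
  next x-line at t=0.7967, next y-line at t=0.3000; Δt_x=1.1547, Δt_y=2.0000
    y: enter (1,3) at t=0.3000
    x: enter (2,3) at t=0.7967
    x: enter (3,3) at t=1.9514
    y: enter (3,2) at t=2.3000
    x: enter (4,2) at t=3.1061
    x: enter (5,2) at t=4.2608 ← occupied
  → r_2 = 4.2608
beam 3: φ=-45°, α=15°
  dir = (cos 15°, sin 15°) = (0.9659, 0.2588); from cell (1,4)
  next x-line at t=0.7143, next y-line at t=3.2841; Δt_x=1.0353, Δt_y=3.8637
    x: enter (2,4) at t=0.7143
    x: enter (3,4) at t=1.7496
    x: enter (4,4) at t=2.7849
    y: enter (4,5) at t=3.2841
    x: enter (5,5) at t=3.8202 ← occupied
  → r_3 = 3.8202
beam 4: φ=0°, α=60°
  dir = (cos 60°, sin 60°) = (0.5000, 0.8660); from cell (1,4)
  next x-line at t=1.3800, next y-line at t=0.9815; Δt_x=2.0000, Δt_y=1.1547
    y: enter (1,5) at t=0.9815
    x: enter (2,5) at t=1.3800
    y: enter (2,6) at t=2.1362 ← occupied
  → r_4 = 2.1362
beam 5: φ=45°, α=105°
  dir = (cos 105°, sin 105°) = (-0.2588, 0.9659); from cell (1,4)
  next x-line at t=1.1977, next y-line at t=0.8800; Δt_x=3.8637, Δt_y=1.0353
    y: enter (1,5) at t=0.8800
    x: enter (0,5) at t=1.1977 ← occupied
  → r_5 = 1.1977
beam 6: φ=90°, α=150°
  dir = (cos 150°, sin 150°) = (-0.8660, 0.5000); from cell (1,4)
  next x-line at t=0.3580, next y-line at t=1.7000; Δt_x=1.1547, Δt_y=2.0000
    x: enter (0,4) at t=0.3580 ← occupied
  → r_6 = 0.3580
beam 7: φ=135°, α=195°
  dir = (cos 195°, sin 195°) = (-0.9659, -0.2588); from cell (1,4)
  next x-line at t=0.3209, next y-line at t=0.5796; Δt_x=1.0353, Δt_y=3.8637
    x: enter (0,4) at t=0.3209 ← occupied
  → r_7 = 0.3209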